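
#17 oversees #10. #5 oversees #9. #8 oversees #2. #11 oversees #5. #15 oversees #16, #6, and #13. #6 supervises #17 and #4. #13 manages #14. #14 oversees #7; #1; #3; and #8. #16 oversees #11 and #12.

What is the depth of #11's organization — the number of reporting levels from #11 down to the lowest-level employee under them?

The longest chain under #11 runs #11 → #5 → #9, which is 2 levels below #11.

2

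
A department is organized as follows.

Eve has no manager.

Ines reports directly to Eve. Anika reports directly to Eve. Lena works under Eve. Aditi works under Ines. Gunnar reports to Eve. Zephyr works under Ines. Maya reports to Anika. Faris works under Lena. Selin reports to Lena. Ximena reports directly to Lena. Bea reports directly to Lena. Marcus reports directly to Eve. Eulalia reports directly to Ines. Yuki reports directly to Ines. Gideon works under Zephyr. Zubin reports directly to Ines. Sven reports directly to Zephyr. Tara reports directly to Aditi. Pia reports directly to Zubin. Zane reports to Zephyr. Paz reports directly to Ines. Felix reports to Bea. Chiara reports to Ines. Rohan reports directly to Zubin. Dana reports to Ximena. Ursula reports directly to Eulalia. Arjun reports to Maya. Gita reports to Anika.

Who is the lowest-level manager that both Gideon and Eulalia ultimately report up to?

Ines

Gideon's chain of managers is Zephyr, Ines, Eve. Eulalia's chain of managers is Ines, Eve. The first manager that appears in both chains is Ines.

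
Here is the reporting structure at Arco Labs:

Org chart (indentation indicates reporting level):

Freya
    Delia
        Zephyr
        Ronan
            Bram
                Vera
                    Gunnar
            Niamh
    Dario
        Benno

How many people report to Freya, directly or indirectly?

Freya directly manages Delia, Dario. Under Delia: Ronan, Niamh, Bram, Vera, Gunnar, Zephyr (6). Under Dario: Benno (1). So Freya's organization is 2 direct reports plus everyone under them: 7 + 2 = 9.

9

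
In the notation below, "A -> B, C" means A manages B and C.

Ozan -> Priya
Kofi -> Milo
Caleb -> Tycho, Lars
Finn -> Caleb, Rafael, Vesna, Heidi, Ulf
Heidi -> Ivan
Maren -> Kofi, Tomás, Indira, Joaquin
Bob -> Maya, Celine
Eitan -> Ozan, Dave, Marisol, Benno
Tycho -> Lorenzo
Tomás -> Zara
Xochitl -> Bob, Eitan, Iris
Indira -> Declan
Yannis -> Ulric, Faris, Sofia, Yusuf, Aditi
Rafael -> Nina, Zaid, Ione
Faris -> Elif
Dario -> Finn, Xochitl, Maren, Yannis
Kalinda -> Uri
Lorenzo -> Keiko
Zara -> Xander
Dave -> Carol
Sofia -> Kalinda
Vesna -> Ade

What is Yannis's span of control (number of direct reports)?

Yannis directly manages Ulric, Faris, Sofia, Yusuf, Aditi. That is 5 direct reports.

5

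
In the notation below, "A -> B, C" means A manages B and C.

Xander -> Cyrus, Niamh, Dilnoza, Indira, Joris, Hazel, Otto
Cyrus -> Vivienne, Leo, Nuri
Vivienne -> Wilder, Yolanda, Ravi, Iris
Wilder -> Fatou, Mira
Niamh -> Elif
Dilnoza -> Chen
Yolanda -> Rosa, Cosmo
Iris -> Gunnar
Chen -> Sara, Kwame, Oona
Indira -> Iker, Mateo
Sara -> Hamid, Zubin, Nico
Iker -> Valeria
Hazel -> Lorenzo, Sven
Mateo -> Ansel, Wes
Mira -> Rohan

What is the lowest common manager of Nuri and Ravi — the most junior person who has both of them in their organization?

Nuri's chain of managers is Cyrus, Xander. Ravi's chain of managers is Vivienne, Cyrus, Xander. The first manager that appears in both chains is Cyrus.

Cyrus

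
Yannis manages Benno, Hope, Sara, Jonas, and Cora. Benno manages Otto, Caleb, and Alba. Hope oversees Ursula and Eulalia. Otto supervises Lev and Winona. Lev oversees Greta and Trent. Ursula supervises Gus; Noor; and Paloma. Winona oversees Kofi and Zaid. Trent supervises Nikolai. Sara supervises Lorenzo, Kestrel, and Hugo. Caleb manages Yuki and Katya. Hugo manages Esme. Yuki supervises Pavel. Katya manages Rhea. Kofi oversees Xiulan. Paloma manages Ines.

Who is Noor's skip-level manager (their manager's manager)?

Hope

Noor reports to Ursula, and Ursula reports to Hope. So Noor's skip-level manager is Hope.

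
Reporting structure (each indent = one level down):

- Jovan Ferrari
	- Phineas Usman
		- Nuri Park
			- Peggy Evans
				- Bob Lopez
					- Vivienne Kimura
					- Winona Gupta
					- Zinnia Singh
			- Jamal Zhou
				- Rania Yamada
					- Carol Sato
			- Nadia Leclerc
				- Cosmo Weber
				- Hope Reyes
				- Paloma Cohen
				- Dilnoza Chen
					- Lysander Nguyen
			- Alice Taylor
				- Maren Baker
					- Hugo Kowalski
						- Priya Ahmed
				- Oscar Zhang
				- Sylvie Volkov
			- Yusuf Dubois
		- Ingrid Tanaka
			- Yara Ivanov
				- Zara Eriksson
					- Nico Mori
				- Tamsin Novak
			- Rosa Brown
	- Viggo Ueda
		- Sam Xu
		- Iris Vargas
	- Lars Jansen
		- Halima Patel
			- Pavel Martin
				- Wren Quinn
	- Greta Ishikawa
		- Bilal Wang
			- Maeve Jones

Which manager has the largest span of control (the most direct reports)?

Direct-report counts: Jovan Ferrari has 4; Greta Ishikawa has 1; Bilal Wang has 1; Lars Jansen has 1; Halima Patel has 1; Pavel Martin has 1; Viggo Ueda has 2; Phineas Usman has 2; Ingrid Tanaka has 2; Yara Ivanov has 2; Zara Eriksson has 1; Nuri Park has 5; Alice Taylor has 3; Maren Baker has 1; Hugo Kowalski has 1; Nadia Leclerc has 4; Dilnoza Chen has 1; Jamal Zhou has 1; Rania Yamada has 1; Peggy Evans has 1; Bob Lopez has 3. The largest is 5, held by Nuri Park.

Nuri Park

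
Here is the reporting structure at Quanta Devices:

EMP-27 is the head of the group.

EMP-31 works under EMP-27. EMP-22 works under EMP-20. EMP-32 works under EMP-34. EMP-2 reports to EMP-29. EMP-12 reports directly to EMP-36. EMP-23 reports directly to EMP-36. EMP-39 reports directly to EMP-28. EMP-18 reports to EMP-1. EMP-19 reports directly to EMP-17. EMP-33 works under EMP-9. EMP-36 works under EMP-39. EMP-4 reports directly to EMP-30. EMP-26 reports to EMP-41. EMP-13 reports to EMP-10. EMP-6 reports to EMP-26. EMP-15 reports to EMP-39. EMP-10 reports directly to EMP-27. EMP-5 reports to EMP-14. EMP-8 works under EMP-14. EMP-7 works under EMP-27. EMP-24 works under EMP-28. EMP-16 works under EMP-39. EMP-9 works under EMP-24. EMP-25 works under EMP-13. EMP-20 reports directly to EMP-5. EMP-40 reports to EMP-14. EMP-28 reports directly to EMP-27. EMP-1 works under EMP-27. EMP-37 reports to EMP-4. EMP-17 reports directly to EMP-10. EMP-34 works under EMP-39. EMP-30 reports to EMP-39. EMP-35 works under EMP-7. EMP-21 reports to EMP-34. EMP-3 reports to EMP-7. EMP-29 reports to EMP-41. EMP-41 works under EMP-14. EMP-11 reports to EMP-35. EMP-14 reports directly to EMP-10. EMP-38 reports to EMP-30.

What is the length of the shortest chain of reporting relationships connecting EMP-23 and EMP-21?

EMP-23 is 2 levels below EMP-39, and EMP-21 is 2 levels below EMP-39 (their lowest common manager). The shortest path runs up from EMP-23 to EMP-39 and back down to EMP-21: 2 + 2 = 4 links.

4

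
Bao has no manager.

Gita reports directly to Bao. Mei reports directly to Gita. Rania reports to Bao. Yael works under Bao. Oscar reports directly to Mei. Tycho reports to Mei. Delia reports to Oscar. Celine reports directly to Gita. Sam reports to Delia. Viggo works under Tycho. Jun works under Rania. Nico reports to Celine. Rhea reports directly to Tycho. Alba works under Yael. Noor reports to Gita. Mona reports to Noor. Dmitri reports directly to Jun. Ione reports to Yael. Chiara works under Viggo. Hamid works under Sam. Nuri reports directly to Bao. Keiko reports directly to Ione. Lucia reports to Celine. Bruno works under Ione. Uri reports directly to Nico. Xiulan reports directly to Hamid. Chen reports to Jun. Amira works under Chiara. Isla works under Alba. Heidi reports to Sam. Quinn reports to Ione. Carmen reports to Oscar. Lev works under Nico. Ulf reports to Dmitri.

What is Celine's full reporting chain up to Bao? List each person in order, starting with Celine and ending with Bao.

Celine -> Gita -> Bao

Celine reports to Gita. Gita reports to Bao. Bao is at the top.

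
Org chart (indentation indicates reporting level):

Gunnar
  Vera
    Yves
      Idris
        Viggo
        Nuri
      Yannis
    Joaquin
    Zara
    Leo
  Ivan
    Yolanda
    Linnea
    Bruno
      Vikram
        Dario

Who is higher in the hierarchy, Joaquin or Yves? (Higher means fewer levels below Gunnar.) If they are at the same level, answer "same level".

Both Joaquin and Yves are 2 levels below Gunnar.

same level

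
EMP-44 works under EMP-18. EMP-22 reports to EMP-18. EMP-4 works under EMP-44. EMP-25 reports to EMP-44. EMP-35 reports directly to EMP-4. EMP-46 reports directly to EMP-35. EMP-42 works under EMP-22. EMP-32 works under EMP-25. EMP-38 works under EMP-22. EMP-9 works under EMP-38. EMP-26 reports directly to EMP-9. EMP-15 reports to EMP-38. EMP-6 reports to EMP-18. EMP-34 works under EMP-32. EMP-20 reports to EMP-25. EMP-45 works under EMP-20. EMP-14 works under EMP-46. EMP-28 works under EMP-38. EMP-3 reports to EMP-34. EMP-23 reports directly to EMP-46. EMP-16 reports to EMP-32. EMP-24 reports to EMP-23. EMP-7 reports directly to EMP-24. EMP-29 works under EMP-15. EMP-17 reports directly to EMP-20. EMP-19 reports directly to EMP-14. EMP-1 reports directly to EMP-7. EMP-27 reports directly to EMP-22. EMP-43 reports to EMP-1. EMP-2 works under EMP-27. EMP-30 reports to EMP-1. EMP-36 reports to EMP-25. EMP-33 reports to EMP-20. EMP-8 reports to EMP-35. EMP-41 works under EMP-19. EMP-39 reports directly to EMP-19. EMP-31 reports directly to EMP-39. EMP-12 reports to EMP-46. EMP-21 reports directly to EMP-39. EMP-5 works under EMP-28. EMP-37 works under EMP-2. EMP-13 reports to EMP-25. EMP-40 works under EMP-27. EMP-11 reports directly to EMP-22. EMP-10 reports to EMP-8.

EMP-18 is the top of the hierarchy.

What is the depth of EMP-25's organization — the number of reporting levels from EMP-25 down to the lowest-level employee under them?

The longest chain under EMP-25 runs EMP-25 → EMP-32 → EMP-34 → EMP-3, which is 3 levels below EMP-25.

3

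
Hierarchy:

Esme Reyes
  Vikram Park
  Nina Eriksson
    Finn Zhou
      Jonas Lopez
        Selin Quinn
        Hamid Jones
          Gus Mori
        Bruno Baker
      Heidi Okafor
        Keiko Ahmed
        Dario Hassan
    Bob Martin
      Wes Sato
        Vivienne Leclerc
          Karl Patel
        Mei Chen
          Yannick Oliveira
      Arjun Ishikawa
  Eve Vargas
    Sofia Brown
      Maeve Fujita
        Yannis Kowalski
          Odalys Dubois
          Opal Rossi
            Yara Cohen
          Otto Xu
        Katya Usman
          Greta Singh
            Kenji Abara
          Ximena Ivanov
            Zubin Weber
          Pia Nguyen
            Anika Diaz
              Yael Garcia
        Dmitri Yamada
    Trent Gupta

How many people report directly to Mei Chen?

Mei Chen directly manages Yannick Oliveira. That is 1 direct report.

1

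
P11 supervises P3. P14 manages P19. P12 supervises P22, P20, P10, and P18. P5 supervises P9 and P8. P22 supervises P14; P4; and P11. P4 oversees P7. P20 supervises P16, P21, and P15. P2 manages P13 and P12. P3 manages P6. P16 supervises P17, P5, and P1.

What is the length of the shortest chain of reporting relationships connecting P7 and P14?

3

P7 is 2 levels below P22, and P14 is 1 level below P22 (their lowest common manager). The shortest path runs up from P7 to P22 and back down to P14: 2 + 1 = 3 links.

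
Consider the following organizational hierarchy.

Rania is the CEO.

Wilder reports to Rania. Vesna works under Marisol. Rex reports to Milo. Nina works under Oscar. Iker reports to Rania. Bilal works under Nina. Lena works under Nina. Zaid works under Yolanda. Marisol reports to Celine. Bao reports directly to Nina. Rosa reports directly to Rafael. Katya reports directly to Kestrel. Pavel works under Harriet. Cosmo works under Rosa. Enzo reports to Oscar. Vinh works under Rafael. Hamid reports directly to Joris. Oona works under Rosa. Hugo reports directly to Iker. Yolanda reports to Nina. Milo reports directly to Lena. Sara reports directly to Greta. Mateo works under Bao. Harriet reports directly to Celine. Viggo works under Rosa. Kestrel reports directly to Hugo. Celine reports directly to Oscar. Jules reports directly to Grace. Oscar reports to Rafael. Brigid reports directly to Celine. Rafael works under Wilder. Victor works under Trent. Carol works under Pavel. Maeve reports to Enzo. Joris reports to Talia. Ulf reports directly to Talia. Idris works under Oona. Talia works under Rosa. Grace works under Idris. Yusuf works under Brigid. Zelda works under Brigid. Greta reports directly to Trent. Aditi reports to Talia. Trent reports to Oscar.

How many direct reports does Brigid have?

2

Brigid directly manages Zelda, Yusuf. That is 2 direct reports.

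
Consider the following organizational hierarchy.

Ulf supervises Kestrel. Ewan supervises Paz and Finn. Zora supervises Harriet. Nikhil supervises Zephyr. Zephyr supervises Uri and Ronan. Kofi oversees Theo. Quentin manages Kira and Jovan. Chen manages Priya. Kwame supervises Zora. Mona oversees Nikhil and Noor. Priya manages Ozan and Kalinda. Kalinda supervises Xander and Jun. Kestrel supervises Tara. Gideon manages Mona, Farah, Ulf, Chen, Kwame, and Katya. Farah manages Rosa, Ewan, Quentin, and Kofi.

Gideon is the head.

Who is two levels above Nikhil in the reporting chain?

Gideon

Nikhil reports to Mona, and Mona reports to Gideon. So Nikhil's skip-level manager is Gideon.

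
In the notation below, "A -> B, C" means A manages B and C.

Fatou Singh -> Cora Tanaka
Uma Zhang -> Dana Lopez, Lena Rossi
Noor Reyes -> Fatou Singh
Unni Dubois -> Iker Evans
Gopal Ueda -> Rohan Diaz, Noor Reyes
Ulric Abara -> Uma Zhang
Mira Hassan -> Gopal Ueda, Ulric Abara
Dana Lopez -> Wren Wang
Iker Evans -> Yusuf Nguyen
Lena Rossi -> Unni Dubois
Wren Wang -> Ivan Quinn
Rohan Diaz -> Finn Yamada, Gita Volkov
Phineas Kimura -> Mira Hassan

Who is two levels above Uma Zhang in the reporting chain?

Mira Hassan

Uma Zhang reports to Ulric Abara, and Ulric Abara reports to Mira Hassan. So Uma Zhang's skip-level manager is Mira Hassan.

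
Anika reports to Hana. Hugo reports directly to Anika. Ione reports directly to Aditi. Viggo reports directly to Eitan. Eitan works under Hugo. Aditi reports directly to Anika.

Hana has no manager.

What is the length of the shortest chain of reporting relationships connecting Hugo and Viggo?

Viggo is in Hugo's organization: the chain from Viggo up to Hugo is Viggo → Eitan → Hugo, which is 2 links.

2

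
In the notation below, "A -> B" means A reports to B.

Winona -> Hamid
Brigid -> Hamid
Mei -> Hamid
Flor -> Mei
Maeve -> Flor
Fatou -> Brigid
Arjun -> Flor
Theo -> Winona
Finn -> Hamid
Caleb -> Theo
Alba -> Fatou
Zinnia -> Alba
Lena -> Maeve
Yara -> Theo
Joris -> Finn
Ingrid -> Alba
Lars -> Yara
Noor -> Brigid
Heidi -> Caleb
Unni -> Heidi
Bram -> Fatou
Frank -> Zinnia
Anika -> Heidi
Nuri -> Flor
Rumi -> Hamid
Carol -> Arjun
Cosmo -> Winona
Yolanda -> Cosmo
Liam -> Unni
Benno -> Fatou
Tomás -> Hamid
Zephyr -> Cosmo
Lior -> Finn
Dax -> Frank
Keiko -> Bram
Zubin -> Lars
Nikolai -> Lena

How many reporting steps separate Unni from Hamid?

5

Chain from Unni up to Hamid: Unni → Heidi → Caleb → Theo → Winona → Hamid. That is 5 steps up, so Unni is 5 levels below Hamid.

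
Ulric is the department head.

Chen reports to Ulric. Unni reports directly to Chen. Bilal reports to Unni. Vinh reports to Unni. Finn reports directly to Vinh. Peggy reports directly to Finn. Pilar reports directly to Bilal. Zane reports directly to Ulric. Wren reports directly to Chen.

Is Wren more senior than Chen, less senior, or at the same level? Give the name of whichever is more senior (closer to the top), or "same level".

Wren is 2 levels below Ulric; Chen is 1. Chen is higher.

Chen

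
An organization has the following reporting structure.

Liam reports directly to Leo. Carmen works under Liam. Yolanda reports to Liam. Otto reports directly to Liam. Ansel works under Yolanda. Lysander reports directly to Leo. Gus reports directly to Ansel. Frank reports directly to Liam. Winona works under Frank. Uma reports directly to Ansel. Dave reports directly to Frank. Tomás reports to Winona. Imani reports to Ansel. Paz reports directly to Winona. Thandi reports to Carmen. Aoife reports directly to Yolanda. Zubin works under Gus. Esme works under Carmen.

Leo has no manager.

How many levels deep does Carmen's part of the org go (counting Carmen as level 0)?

1

The longest chain under Carmen runs Carmen → Esme, which is 1 level below Carmen.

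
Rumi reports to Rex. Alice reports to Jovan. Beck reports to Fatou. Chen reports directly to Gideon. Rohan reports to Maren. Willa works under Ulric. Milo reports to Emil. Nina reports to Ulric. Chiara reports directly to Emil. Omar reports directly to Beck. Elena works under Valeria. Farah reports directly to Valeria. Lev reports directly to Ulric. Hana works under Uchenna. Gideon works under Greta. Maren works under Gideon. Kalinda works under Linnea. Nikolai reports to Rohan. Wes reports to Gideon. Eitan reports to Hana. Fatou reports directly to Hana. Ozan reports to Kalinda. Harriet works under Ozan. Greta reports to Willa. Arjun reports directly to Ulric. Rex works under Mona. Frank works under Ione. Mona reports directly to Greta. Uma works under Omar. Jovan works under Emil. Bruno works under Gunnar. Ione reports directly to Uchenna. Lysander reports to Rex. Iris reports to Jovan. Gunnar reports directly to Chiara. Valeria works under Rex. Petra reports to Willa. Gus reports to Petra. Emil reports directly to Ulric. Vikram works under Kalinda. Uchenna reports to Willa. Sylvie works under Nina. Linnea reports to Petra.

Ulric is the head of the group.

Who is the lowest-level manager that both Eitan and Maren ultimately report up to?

Willa

Eitan's chain of managers is Hana, Uchenna, Willa, Ulric. Maren's chain of managers is Gideon, Greta, Willa, Ulric. The first manager that appears in both chains is Willa.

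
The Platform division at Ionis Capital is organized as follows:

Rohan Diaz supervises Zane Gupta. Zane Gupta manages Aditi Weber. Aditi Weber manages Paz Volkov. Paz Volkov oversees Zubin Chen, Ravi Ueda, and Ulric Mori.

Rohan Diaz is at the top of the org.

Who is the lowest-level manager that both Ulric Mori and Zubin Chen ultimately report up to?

Paz Volkov

Ulric Mori's chain of managers is Paz Volkov, Aditi Weber, Zane Gupta, Rohan Diaz. Zubin Chen's chain of managers is Paz Volkov, Aditi Weber, Zane Gupta, Rohan Diaz. The first manager that appears in both chains is Paz Volkov.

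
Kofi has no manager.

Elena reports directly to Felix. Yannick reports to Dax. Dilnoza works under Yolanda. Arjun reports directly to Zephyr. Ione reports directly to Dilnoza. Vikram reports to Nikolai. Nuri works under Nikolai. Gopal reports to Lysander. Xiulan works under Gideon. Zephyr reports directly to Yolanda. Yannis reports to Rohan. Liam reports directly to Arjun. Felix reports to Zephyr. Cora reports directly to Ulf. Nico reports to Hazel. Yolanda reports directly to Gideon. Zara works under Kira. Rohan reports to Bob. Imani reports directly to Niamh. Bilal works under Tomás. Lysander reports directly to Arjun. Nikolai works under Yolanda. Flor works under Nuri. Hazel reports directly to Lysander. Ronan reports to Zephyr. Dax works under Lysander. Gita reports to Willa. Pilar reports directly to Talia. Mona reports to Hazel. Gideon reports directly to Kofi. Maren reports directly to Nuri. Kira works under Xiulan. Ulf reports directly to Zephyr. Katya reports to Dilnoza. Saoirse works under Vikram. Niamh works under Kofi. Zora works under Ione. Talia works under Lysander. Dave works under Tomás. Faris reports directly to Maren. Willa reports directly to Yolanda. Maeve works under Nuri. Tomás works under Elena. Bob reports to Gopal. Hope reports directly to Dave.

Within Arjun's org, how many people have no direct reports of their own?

6

The people in Arjun's organization with no one reporting to them are Liam, Yannis, Pilar, Yannick, Nico, Mona. That is 6.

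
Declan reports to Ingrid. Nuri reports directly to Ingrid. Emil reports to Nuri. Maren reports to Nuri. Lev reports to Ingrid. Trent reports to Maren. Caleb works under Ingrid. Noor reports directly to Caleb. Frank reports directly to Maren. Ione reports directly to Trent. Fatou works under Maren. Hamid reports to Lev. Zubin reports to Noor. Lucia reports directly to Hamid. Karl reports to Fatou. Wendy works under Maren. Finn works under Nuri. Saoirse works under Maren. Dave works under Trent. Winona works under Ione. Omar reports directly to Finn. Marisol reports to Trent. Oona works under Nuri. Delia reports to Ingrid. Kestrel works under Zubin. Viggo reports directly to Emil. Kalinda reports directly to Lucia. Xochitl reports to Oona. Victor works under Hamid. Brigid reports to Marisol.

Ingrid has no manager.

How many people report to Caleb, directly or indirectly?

3

Caleb directly manages Noor. Under Noor: Zubin, Kestrel (2). That's 3 in total.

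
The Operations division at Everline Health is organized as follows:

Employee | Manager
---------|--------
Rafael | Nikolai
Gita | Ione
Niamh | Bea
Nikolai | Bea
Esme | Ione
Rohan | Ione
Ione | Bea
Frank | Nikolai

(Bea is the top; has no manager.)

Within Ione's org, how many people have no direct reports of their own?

The people in Ione's organization with no one reporting to them are Esme, Gita, Rohan. That is 3.

3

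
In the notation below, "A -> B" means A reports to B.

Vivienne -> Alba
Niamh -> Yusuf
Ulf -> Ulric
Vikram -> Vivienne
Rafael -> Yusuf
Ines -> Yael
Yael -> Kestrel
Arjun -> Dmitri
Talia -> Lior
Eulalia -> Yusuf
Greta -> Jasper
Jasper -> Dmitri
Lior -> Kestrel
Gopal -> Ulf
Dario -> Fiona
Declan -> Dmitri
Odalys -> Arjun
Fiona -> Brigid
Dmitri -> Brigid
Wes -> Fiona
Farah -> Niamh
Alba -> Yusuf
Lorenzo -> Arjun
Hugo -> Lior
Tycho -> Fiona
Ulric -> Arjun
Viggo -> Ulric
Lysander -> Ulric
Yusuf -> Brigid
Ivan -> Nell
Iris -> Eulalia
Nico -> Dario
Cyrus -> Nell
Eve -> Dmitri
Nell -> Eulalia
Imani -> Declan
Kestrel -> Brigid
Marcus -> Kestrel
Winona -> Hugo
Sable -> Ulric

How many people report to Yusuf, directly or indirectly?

Yusuf directly manages Niamh, Eulalia, Alba, Rafael. Under Niamh: Farah (1). Under Eulalia: Iris, Nell, Cyrus, Ivan (4). Under Alba: Vivienne, Vikram (2). Rafael has no reports. So Yusuf's organization is 4 direct reports plus everyone under them: 2 + 5 + 3 + 1 = 11.

11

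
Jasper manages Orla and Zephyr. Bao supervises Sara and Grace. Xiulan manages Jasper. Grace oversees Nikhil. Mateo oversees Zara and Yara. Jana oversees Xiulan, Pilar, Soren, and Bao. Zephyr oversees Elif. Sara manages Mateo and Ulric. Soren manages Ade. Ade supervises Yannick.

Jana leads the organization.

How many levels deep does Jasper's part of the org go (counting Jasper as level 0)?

The longest chain under Jasper runs Jasper → Zephyr → Elif, which is 2 levels below Jasper.

2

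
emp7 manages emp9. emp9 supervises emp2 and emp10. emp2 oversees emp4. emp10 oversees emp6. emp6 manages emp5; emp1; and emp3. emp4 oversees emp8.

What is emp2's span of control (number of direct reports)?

1

emp2 directly manages emp4. That is 1 direct report.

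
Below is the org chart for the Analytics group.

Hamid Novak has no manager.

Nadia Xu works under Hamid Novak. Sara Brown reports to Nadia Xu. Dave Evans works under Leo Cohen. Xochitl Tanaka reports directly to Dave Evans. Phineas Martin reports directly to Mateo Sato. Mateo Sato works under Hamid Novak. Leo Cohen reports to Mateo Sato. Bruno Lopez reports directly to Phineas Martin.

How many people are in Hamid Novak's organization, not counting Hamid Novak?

Hamid Novak directly manages Mateo Sato, Nadia Xu. Under Mateo Sato: Leo Cohen, Dave Evans, Xochitl Tanaka, Phineas Martin, Bruno Lopez (5). Under Nadia Xu: Sara Brown (1). So Hamid Novak's organization is 2 direct reports plus everyone under them: 6 + 2 = 8.

8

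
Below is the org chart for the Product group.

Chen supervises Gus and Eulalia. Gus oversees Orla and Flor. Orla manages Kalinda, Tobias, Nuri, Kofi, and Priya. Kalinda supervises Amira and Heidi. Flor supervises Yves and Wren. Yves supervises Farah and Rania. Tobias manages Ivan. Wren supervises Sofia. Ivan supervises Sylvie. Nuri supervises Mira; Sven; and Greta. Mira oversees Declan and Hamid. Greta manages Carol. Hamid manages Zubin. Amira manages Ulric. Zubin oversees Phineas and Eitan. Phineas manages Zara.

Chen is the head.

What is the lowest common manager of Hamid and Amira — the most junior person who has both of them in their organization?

Hamid's chain of managers is Mira, Nuri, Orla, Gus, Chen. Amira's chain of managers is Kalinda, Orla, Gus, Chen. The first manager that appears in both chains is Orla.

Orla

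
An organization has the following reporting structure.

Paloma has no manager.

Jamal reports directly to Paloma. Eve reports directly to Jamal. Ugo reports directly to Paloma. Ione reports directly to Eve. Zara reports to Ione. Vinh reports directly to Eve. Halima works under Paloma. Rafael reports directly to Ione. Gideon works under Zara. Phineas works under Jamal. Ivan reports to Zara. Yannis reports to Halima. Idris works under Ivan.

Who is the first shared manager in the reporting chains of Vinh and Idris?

Vinh's chain of managers is Eve, Jamal, Paloma. Idris's chain of managers is Ivan, Zara, Ione, Eve, Jamal, Paloma. The first manager that appears in both chains is Eve.

Eve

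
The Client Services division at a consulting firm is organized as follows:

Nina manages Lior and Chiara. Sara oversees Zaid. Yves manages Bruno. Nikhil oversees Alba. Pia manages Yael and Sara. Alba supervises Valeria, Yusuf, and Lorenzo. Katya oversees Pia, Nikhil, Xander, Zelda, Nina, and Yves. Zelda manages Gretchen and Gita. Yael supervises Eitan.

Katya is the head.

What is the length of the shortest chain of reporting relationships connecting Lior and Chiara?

2

Lior is 1 level below Nina, and Chiara is 1 level below Nina (their lowest common manager). The shortest path runs up from Lior to Nina and back down to Chiara: 1 + 1 = 2 links.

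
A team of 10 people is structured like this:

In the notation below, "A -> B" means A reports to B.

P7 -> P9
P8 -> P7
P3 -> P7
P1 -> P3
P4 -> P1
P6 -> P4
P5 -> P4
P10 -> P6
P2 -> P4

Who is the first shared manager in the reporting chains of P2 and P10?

P4

P2's chain of managers is P4, P1, P3, P7, P9. P10's chain of managers is P6, P4, P1, P3, P7, P9. The first manager that appears in both chains is P4.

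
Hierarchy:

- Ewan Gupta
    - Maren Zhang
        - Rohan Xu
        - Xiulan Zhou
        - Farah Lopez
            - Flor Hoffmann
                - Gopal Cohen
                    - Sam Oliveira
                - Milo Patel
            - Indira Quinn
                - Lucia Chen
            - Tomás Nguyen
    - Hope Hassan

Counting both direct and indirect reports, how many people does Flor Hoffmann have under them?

Flor Hoffmann directly manages Gopal Cohen, Milo Patel. Under Gopal Cohen: Sam Oliveira (1). Milo Patel has no reports. So Flor Hoffmann's organization is 2 direct reports plus everyone under them: 2 + 1 = 3.

3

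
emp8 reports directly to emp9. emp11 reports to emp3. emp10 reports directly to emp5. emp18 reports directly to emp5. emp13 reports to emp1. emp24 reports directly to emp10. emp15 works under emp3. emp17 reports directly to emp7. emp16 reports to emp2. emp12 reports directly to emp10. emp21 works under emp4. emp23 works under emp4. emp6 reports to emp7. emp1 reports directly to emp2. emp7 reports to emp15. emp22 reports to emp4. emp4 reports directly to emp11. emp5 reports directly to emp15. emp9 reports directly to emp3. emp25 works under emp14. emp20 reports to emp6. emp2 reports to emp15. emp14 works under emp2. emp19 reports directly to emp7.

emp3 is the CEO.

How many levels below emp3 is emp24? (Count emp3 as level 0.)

4

Chain from emp24 up to emp3: emp24 → emp10 → emp5 → emp15 → emp3. That is 4 steps up, so emp24 is 4 levels below emp3.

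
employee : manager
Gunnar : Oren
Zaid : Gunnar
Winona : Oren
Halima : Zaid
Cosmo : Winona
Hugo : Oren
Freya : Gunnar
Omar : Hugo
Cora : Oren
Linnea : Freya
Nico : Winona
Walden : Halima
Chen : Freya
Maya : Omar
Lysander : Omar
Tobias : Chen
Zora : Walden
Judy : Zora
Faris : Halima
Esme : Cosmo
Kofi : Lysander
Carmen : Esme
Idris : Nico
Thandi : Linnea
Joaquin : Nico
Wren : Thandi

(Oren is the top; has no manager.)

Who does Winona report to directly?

Oren

Winona reports directly to Oren.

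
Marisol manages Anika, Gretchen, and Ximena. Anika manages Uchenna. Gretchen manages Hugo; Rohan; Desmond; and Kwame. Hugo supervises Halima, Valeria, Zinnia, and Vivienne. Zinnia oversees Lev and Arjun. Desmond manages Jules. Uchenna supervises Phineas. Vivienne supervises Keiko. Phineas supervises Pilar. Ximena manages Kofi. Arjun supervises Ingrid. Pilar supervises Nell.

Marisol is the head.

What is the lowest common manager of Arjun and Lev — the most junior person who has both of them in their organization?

Zinnia

Arjun's chain of managers is Zinnia, Hugo, Gretchen, Marisol. Lev's chain of managers is Zinnia, Hugo, Gretchen, Marisol. The first manager that appears in both chains is Zinnia.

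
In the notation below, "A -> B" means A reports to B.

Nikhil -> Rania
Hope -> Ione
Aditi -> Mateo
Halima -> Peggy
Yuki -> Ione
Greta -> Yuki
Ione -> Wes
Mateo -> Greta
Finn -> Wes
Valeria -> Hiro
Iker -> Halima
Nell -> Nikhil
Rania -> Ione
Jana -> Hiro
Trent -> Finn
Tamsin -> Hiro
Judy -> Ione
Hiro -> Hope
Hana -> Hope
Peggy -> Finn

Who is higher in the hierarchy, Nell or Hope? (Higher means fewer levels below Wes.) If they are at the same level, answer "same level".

Nell is 4 levels below Wes; Hope is 2. Hope is higher.

Hope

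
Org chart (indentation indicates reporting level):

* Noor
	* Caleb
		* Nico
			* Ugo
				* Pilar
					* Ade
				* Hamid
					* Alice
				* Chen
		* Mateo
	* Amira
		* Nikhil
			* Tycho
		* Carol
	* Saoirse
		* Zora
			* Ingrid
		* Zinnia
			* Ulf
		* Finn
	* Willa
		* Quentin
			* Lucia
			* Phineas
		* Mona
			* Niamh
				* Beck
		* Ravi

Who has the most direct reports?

Noor

Direct-report counts: Noor has 4; Willa has 3; Mona has 1; Niamh has 1; Quentin has 2; Saoirse has 3; Zinnia has 1; Zora has 1; Amira has 2; Nikhil has 1; Caleb has 2; Nico has 1; Ugo has 3; Hamid has 1; Pilar has 1. The largest is 4, held by Noor.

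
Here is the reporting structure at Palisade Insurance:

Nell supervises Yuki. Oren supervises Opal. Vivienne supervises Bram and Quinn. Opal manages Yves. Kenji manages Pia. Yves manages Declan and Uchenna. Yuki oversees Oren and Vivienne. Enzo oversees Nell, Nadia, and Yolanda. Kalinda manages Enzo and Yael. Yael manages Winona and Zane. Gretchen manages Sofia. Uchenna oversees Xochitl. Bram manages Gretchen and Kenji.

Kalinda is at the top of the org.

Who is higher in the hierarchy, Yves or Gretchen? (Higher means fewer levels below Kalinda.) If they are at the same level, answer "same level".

Both Yves and Gretchen are 6 levels below Kalinda.

same level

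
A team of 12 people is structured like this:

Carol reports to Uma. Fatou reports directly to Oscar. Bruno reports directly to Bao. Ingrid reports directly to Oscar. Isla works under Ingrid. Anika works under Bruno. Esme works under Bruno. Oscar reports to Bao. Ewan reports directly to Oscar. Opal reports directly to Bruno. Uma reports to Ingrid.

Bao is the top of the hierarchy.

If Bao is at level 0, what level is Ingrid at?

Chain from Ingrid up to Bao: Ingrid → Oscar → Bao. That is 2 steps up, so Ingrid is 2 levels below Bao.

2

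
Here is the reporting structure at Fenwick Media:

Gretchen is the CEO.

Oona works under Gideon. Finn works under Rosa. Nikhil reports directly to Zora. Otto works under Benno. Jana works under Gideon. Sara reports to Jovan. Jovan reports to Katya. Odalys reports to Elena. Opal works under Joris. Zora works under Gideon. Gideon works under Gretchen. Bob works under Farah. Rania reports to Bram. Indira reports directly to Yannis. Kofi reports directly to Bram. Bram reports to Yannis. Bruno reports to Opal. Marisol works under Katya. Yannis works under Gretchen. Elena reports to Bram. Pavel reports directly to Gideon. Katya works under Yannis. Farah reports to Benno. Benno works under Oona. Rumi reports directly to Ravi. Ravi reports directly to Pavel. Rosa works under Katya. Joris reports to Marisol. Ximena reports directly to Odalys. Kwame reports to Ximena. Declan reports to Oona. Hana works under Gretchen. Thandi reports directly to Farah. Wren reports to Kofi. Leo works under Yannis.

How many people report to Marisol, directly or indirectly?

Marisol directly manages Joris. Under Joris: Opal, Bruno (2). That's 3 in total.

3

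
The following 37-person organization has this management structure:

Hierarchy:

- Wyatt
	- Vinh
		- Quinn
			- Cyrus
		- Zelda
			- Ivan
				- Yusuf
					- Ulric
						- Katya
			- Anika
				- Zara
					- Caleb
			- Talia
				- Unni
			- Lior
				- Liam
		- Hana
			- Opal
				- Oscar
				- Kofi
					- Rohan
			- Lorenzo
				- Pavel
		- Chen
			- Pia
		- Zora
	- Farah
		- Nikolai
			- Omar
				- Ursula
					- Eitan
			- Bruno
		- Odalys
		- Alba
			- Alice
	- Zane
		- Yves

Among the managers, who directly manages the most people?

Direct-report counts: Wyatt has 3; Zane has 1; Farah has 3; Alba has 1; Nikolai has 2; Omar has 1; Ursula has 1; Vinh has 5; Chen has 1; Hana has 2; Lorenzo has 1; Opal has 2; Kofi has 1; Zelda has 4; Lior has 1; Talia has 1; Anika has 1; Zara has 1; Ivan has 1; Yusuf has 1; Ulric has 1; Quinn has 1. The largest is 5, held by Vinh.

Vinh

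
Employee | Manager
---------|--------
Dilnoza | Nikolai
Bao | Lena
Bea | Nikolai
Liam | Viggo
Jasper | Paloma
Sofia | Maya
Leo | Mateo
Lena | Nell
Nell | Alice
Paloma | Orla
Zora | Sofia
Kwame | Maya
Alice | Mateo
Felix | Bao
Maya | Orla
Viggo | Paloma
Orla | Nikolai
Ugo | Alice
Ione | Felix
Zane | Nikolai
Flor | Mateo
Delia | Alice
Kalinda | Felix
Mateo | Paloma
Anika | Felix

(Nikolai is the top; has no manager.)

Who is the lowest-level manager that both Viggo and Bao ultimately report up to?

Paloma

Viggo's chain of managers is Paloma, Orla, Nikolai. Bao's chain of managers is Lena, Nell, Alice, Mateo, Paloma, Orla, Nikolai. The first manager that appears in both chains is Paloma.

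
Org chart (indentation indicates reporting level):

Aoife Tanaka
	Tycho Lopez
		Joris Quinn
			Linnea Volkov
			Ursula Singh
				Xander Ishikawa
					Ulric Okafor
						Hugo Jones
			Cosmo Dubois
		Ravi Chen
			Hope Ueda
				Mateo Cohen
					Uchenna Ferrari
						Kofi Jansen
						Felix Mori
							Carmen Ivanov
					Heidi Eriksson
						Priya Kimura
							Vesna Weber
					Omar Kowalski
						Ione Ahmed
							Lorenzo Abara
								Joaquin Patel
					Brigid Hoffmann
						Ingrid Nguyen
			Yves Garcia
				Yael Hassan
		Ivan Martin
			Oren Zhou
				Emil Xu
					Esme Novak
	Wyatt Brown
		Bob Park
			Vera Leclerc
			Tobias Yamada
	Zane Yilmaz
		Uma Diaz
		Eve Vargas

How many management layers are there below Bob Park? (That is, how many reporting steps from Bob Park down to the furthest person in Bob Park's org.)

The longest chain under Bob Park runs Bob Park → Tobias Yamada, which is 1 level below Bob Park.

1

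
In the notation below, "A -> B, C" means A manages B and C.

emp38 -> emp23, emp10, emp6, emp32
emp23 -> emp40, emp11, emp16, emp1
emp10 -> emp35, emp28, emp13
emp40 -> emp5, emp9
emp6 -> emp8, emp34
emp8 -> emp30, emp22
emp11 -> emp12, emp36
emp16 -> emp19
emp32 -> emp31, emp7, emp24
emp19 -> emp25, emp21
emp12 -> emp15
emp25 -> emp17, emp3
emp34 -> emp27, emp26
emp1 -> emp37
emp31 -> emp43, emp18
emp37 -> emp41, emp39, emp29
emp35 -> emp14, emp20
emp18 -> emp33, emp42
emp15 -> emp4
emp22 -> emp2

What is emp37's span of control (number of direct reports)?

emp37 directly manages emp41, emp39, emp29. That is 3 direct reports.

3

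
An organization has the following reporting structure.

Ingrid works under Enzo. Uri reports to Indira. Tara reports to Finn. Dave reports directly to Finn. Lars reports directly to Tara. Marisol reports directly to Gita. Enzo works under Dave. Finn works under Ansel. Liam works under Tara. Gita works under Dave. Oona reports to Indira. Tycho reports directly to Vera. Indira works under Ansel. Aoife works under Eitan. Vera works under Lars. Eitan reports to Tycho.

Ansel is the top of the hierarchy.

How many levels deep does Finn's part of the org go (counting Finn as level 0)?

6

The longest chain under Finn runs Finn → Tara → Lars → Vera → Tycho → Eitan → Aoife, which is 6 levels below Finn.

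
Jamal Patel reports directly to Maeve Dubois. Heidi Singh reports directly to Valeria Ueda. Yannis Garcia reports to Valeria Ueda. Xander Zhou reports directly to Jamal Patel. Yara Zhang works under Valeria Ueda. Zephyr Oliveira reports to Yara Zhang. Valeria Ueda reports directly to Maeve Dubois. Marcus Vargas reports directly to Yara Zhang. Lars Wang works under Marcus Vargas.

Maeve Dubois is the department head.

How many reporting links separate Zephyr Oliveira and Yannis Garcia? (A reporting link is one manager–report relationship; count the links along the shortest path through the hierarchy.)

Zephyr Oliveira is 2 levels below Valeria Ueda, and Yannis Garcia is 1 level below Valeria Ueda (their lowest common manager). The shortest path runs up from Zephyr Oliveira to Valeria Ueda and back down to Yannis Garcia: 2 + 1 = 3 links.

3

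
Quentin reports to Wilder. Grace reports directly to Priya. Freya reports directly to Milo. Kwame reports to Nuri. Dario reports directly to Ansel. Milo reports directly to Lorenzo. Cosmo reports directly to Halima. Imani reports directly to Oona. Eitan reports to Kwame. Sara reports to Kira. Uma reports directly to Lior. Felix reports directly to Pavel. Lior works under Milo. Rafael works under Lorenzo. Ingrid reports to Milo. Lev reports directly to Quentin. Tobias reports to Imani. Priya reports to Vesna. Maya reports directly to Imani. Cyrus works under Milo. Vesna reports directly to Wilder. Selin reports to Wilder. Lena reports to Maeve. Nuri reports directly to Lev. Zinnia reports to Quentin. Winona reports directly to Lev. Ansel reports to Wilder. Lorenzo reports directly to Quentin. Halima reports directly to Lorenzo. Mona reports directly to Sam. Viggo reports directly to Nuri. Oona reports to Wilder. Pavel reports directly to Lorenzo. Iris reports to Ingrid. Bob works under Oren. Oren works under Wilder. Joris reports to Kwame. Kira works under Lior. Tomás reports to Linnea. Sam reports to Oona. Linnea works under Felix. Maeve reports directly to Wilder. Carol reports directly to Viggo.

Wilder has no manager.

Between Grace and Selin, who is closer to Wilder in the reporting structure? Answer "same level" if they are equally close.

Grace is 3 levels below Wilder; Selin is 1. Selin is higher.

Selin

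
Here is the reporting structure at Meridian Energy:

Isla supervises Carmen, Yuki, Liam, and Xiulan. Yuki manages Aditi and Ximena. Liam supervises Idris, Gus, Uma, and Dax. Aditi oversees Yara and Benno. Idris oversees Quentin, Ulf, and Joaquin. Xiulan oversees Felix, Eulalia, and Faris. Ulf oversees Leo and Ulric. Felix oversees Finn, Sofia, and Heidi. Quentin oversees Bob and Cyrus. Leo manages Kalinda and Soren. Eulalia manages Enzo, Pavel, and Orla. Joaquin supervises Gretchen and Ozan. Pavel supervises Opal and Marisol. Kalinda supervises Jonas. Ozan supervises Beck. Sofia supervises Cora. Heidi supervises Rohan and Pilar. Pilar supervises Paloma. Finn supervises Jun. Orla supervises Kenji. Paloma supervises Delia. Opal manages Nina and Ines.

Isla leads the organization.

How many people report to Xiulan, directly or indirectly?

20

Xiulan directly manages Felix, Eulalia, Faris. Under Felix: Finn, Jun, Heidi, Rohan, Pilar, Paloma, Delia, Sofia, Cora (9). Under Eulalia: Enzo, Orla, Kenji, Pavel, Opal, Ines, Nina, Marisol (8). Faris has no reports. So Xiulan's organization is 3 direct reports plus everyone under them: 10 + 9 + 1 = 20.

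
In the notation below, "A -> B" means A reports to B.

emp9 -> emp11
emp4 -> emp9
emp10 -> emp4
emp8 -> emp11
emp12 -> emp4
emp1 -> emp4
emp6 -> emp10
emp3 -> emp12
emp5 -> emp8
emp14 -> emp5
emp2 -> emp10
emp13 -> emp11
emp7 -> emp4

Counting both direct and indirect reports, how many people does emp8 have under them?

2

emp8 directly manages emp5. Under emp5: emp14 (1). That's 2 in total.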